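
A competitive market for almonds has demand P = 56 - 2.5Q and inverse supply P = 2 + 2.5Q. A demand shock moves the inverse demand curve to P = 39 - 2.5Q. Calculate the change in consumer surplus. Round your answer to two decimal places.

-77.35

Initial equilibrium: Q_0 = 10.8, P_0 = 29; CS_0 = (1/2)(10.8)(27) = 145.8, PS_0 = (1/2)(10.8)(27) = 145.8.
New equilibrium: 39 - 2.5Q = 2 + 2.5Q gives Q_1 = 7.4, P_1 = 20.5; CS_1 = 68.45, PS_1 = 68.45.
Change in consumer surplus = 68.45 - 145.8 = -77.35.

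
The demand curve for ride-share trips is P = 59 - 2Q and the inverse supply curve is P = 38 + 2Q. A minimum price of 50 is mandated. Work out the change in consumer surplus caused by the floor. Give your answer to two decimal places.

Free-market equilibrium: 59 - 2Q = 38 + 2Q gives Q* = 5.25, P* = 48.5.
At the floor price 50, quantity demanded is (59 - 50)/2 = 4.5; demand is the short side, so Q = 4.5 trades at P = 50.
CS goes from (1/2)(5.25)(10.5) = 27.5625 to 20.25 (computed as (59 - 50)(4.5) - (1/2)(2)(4.5)^2), a change of -7.3125.

-7.31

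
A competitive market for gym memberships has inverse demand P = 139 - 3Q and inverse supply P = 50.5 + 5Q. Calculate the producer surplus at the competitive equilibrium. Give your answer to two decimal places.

305.95

Equilibrium: 139 - 3Q = 50.5 + 5Q, so Q* = 11.0625 and P* = 105.8125.
Producer surplus is the triangle above supply below P*: (1/2)(11.0625)(105.8125 - 50.5) = (1/2)(11.0625)(55.3125) = 305.9473.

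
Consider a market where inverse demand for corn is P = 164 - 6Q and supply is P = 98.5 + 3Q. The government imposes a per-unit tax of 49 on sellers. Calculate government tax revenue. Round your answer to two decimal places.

89.83

Pre-tax equilibrium: 164 - 6Q = 98.5 + 3Q gives Q* = 7.2778, P* = 120.3333.
A tax on sellers shifts supply up by 49: 164 - 6Q = 98.5 + 3Q + 49, so Q_t = 1.8333. Buyers pay P_b = 153; sellers receive P_s = P_b - 49 = 104.
Tax revenue = t x Q_t = 49 x 1.8333 = 89.8333.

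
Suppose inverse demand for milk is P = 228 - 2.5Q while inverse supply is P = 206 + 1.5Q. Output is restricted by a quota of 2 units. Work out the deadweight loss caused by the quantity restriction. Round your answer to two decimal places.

24.50

Without the quota, 228 - 2.5Q = 206 + 1.5Q gives Q* = 5.5.
At Q = 2 the demand price is 228 - 2.5(2) = 223 and the supply price is 206 + 1.5(2) = 209.
DWL = (1/2)(gap between curves at 2) x (Q* - 2) = (1/2)(14)(3.5) = 24.5.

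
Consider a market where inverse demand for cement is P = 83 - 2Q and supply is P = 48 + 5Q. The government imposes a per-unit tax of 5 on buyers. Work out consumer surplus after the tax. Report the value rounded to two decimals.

18.37

Without the tax, 83 - 2Q = 48 + 5Q so Q* = 5 and P* = 73.
A tax on buyers shifts demand down by 5: (83 - 5) - 2Q = 48 + 5Q, so Q_t = 4.2857. Buyers pay P_b = 74.4286; sellers receive P_s = P_b - 5 = 69.4286.
CS = (1/2)(Q_t)(83 - P_b) = (1/2)(4.2857)(8.5714) = 18.3673.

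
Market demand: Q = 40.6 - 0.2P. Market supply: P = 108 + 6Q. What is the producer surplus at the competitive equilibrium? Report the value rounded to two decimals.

Rewriting demand in inverse form: P = 203 - 5Q.
Equilibrium: 203 - 5Q = 108 + 6Q, so Q* = 8.6364 and P* = 159.8182.
PS is the area between P* and the supply curve from 0 to Q*: (1/2)(8.6364)(51.8182) = 223.7603.

223.76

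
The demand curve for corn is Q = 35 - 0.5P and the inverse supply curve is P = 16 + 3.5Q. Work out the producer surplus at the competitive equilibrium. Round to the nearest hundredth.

Rewriting demand in inverse form: P = 70 - 2Q.
Setting demand equal to supply, 54 = 5.5Q, so Q* = 9.8182 and P* = 50.3636.
Producer surplus is the triangle above supply below P*: (1/2)(9.8182)(50.3636 - 16) = (1/2)(9.8182)(34.3636) = 168.6942.

168.69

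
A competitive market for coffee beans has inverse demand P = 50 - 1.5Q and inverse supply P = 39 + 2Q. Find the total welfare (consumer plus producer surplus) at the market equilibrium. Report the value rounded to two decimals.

Setting demand equal to supply, 11 = 3.5Q, so Q* = 3.1429 and P* = 45.2857.
CS = (1/2)(3.1429)(4.7143) = 7.4082 and PS = (1/2)(3.1429)(6.2857) = 9.8776, so total surplus = 17.2857.

17.29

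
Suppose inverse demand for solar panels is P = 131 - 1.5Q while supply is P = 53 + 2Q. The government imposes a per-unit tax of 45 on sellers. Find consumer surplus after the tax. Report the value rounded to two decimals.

Without the tax, 131 - 1.5Q = 53 + 2Q so Q* = 22.2857 and P* = 97.5714.
With the tax, sellers need 45 more per unit: 131 - 1.5Q = 53 + 2Q + 45, so Q_t = 9.4286. Buyers pay P_b = 116.8571; sellers receive P_s = P_b - 45 = 71.8571.
CS = (1/2)(Q_t)(131 - P_b) = (1/2)(9.4286)(14.1429) = 66.6735.

66.67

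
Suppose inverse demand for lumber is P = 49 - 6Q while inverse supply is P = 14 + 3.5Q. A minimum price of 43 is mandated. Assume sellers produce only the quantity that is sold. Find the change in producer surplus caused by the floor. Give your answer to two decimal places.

Free-market equilibrium: 49 - 6Q = 14 + 3.5Q gives Q* = 3.6842, P* = 26.8947.
At the floor price 43, quantity demanded is (49 - 43)/6 = 1; demand is the short side, so Q = 1 trades at P = 43.
PS goes from (1/2)(3.6842)(12.8947) = 23.7535 to 27.25 (computed as (43 - 14)(1) - (1/2)(3.5)(1)^2), a change of 3.4965.

3.50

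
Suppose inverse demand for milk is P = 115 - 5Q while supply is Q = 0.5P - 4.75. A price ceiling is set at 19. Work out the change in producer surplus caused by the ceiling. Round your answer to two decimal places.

-204.59

Rewriting supply in inverse form: P = 9.5 + 2Q.
Free-market equilibrium: 115 - 5Q = 9.5 + 2Q gives Q* = 15.0714, P* = 39.6429.
At P = 19, sellers supply (19 - 9.5)/2 = 4.75 while buyers want more, so the quantity traded is 4.75 at price 19.
PS goes from (1/2)(15.0714)(30.1429) = 227.148 to 22.5625 (computed as (19 - 9.5)(4.75) - (1/2)(2)(4.75)^2), a change of -204.5855.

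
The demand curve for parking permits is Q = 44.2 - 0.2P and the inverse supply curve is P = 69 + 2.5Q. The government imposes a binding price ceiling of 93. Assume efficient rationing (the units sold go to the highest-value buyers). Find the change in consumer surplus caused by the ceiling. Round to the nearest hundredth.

Rewriting demand in inverse form: P = 221 - 5Q.
Free-market equilibrium: 221 - 5Q = 69 + 2.5Q gives Q* = 20.2667, P* = 119.6667.
At the ceiling price 93, quantity supplied is (93 - 69)/2.5 = 9.6; supply is the short side, so Q = 9.6 trades at P = 93.
CS goes from (1/2)(20.2667)(101.3333) = 1026.8444 to 998.4 (computed as (221 - 93)(9.6) - (1/2)(5)(9.6)^2), a change of -28.4444.

-28.44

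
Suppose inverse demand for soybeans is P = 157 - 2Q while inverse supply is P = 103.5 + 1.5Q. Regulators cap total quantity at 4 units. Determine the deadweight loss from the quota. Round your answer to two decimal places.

Unrestricted equilibrium: Q* = (157 - 103.5)/(2 + 1.5) = 15.2857.
At Q = 4 the demand price is 157 - 2(4) = 149 and the supply price is 103.5 + 1.5(4) = 109.5.
Deadweight loss is the triangle between the curves from 4 to 15.2857: (1/2)(149 - 109.5)(15.2857 - 4) = 222.8929.

222.89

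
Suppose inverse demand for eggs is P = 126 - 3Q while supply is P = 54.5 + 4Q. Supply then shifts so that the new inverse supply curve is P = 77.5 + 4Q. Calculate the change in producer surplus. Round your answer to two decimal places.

Initial equilibrium: Q_0 = 10.2143, P_0 = 95.3571; CS_0 = (1/2)(10.2143)(30.6429) = 156.4974, PS_0 = (1/2)(10.2143)(40.8571) = 208.6633.
New equilibrium: 126 - 3Q = 77.5 + 4Q gives Q_1 = 6.9286, P_1 = 105.2143; CS_1 = 72.0077, PS_1 = 96.0102.
Change in producer surplus = 96.0102 - 208.6633 = -112.6531.

-112.65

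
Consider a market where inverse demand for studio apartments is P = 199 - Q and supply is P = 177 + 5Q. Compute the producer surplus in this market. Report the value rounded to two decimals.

Set 199 - Q = 177 + 5Q, which gives 22 = 6Q, so Q* = 3.6667 and P* = 199 - (3.6667) = 195.3333.
PS is the area between P* and the supply curve from 0 to Q*: (1/2)(3.6667)(18.3333) = 33.6111.

33.61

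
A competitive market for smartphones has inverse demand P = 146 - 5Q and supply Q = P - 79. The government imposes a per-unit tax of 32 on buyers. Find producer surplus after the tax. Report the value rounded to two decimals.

Rewriting supply in inverse form: P = 79 + Q.
Pre-tax equilibrium: 146 - 5Q = 79 + Q gives Q* = 11.1667, P* = 90.1667.
With the tax, buyers' net willingness to pay falls by 32: (146 - 32) - 5Q = 79 + Q, so Q_t = 5.8333. Buyers pay P_b = 116.8333; sellers receive P_s = P_b - 32 = 84.8333.
PS = (1/2)(Q_t)(P_s - 79) = (1/2)(5.8333)(5.8333) = 17.0139.

17.01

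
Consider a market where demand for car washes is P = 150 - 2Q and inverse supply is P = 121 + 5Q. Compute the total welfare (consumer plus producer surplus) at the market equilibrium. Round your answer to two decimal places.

60.07

Setting demand equal to supply, 29 = 7Q, so Q* = 4.1429 and P* = 141.7143.
CS = (1/2)(4.1429)(8.2857) = 17.1633 and PS = (1/2)(4.1429)(20.7143) = 42.9082, so total surplus = 60.0714.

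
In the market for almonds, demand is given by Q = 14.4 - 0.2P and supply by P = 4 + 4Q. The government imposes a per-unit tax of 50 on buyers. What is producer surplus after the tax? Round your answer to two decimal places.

8.00

Rewriting demand in inverse form: P = 72 - 5Q.
Pre-tax equilibrium: 72 - 5Q = 4 + 4Q gives Q* = 7.5556, P* = 34.2222.
A tax on buyers shifts demand down by 50: (72 - 50) - 5Q = 4 + 4Q, so Q_t = 2. Buyers pay P_b = 62; sellers receive P_s = P_b - 50 = 12.
PS = (1/2)(Q_t)(P_s - 4) = (1/2)(2)(8) = 8.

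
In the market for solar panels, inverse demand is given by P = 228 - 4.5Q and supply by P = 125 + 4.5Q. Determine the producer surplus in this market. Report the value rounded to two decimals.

Set 228 - 4.5Q = 125 + 4.5Q, which gives 103 = 9Q, so Q* = 11.4444 and P* = 228 - 4.5(11.4444) = 176.5.
Producer surplus is the triangle above supply below P*: (1/2)(11.4444)(176.5 - 125) = (1/2)(11.4444)(51.5) = 294.6944.

294.69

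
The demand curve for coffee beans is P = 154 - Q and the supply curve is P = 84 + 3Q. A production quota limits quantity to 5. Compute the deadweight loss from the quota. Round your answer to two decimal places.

Without the quota, 154 - Q = 84 + 3Q gives Q* = 17.5.
At Q = 5 the demand price is 154 - (5) = 149 and the supply price is 84 + 3(5) = 99.
Deadweight loss is the triangle between the curves from 5 to 17.5: (1/2)(149 - 99)(17.5 - 5) = 312.5.

312.50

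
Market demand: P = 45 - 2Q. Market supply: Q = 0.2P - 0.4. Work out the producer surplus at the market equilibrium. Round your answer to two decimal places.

94.34

Rewriting supply in inverse form: P = 2 + 5Q.
Setting demand equal to supply, 43 = 7Q, so Q* = 6.1429 and P* = 32.7143.
Producer surplus is the triangle above supply below P*: (1/2)(6.1429)(32.7143 - 2) = (1/2)(6.1429)(30.7143) = 94.3367.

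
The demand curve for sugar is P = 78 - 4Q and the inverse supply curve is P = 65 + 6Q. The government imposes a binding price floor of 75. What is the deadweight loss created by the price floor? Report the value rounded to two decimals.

1.51

Free-market equilibrium: 78 - 4Q = 65 + 6Q gives Q* = 1.3, P* = 72.8.
At P = 75, buyers demand (78 - 75)/4 = 0.75 while sellers would supply more, so the quantity traded is 0.75 at price 75.
At Q = 0.75 the demand price is 75 and the supply price is 69.5. Deadweight loss is the triangle between the curves from 0.75 to 1.3: (1/2)(75 - 69.5)(1.3 - 0.75) = 1.5125.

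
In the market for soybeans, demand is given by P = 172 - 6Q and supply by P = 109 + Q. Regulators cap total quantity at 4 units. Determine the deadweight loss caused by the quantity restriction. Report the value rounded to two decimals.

87.50

Unrestricted equilibrium: Q* = (172 - 109)/(6 + 1) = 9.
At Q = 4 the demand price is 172 - 6(4) = 148 and the supply price is 109 + (4) = 113.
DWL = (1/2)(gap between curves at 4) x (Q* - 4) = (1/2)(35)(5) = 87.5.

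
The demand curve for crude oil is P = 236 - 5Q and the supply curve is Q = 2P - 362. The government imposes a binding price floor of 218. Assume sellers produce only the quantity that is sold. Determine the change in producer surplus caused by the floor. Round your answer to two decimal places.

Rewriting supply in inverse form: P = 181 + 0.5Q.
Without the control, 236 - 5Q = 181 + 0.5Q so Q* = 10 and P* = 186.
At P = 218, buyers demand (236 - 218)/5 = 3.6 while sellers would supply more, so the quantity traded is 3.6 at price 218.
PS goes from (1/2)(10)(5) = 25 to 129.96 (computed as (218 - 181)(3.6) - (1/2)(0.5)(3.6)^2), a change of 104.96.

104.96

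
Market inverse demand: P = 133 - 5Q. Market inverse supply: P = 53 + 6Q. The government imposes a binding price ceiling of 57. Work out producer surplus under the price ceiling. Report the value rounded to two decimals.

Free-market equilibrium: 133 - 5Q = 53 + 6Q gives Q* = 7.2727, P* = 96.6364.
At the ceiling price 57, quantity supplied is (57 - 53)/6 = 0.6667; supply is the short side, so Q = 0.6667 trades at P = 57.
PS is the triangle above supply below 57: (1/2)(0.6667)(57 - 53) = 1.3333.

1.33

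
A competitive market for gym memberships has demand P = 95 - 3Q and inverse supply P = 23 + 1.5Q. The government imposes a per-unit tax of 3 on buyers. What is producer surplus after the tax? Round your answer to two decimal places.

Without the tax, 95 - 3Q = 23 + 1.5Q so Q* = 16 and P* = 47.
With the tax, buyers' net willingness to pay falls by 3: (95 - 3) - 3Q = 23 + 1.5Q, so Q_t = 15.3333. Buyers pay P_b = 49; sellers receive P_s = P_b - 3 = 46.
Producer surplus is the triangle above supply below P_s: (1/2)(15.3333)(46 - 23) = 176.3333.

176.33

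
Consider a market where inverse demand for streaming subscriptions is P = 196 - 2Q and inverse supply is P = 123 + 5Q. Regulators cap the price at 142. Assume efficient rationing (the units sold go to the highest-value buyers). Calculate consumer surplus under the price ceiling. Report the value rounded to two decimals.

190.76

Without the control, 196 - 2Q = 123 + 5Q so Q* = 10.4286 and P* = 175.1429.
At the ceiling price 142, quantity supplied is (142 - 123)/5 = 3.8; supply is the short side, so Q = 3.8 trades at P = 142.
The demand price at Q = 3.8 is 188.4. CS is the trapezoid between demand and 142 over [0, 3.8]: (1/2)[(196 - 142) + (188.4 - 142)](3.8) = 190.76.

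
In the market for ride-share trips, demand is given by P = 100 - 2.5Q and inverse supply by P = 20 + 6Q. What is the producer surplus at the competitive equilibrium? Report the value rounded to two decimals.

Set 100 - 2.5Q = 20 + 6Q, which gives 80 = 8.5Q, so Q* = 9.4118 and P* = 100 - 2.5(9.4118) = 76.4706.
The supply curve's price intercept is 20, so PS = (1/2)(Q*)(P* - 20) = (1/2)(9.4118)(56.4706) = 265.7439.

265.74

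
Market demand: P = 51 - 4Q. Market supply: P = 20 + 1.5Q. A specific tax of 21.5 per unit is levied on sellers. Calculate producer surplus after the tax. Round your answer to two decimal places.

2.24

Pre-tax equilibrium: 51 - 4Q = 20 + 1.5Q gives Q* = 5.6364, P* = 28.4545.
A tax on sellers shifts supply up by 21.5: 51 - 4Q = 20 + 1.5Q + 21.5, so Q_t = 1.7273. Buyers pay P_b = 44.0909; sellers receive P_s = P_b - 21.5 = 22.5909.
PS = (1/2)(Q_t)(P_s - 20) = (1/2)(1.7273)(2.5909) = 2.2376.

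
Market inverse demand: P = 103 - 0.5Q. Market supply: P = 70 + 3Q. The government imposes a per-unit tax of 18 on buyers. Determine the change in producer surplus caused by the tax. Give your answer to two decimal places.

-105.80

Pre-tax equilibrium: 103 - 0.5Q = 70 + 3Q gives Q* = 9.4286, P* = 98.2857.
With the tax, buyers' net willingness to pay falls by 18: (103 - 18) - 0.5Q = 70 + 3Q, so Q_t = 4.2857. Buyers pay P_b = 100.8571; sellers receive P_s = P_b - 18 = 82.8571.
Producers lose the trapezoid between P_s and P* out to Q_t plus the triangle from Q_t to Q*: change in PS = 27.551 - 133.3469 = -105.7959.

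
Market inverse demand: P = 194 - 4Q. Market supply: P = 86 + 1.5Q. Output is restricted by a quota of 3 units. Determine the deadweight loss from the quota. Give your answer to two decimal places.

761.11

Unrestricted equilibrium: Q* = (194 - 86)/(4 + 1.5) = 19.6364.
At Q = 3 the demand price is 194 - 4(3) = 182 and the supply price is 86 + 1.5(3) = 90.5.
Deadweight loss is the triangle between the curves from 3 to 19.6364: (1/2)(182 - 90.5)(19.6364 - 3) = 761.1136.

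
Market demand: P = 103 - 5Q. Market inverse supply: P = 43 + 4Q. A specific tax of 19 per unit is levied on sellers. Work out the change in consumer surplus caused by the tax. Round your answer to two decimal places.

Without the tax, 103 - 5Q = 43 + 4Q so Q* = 6.6667 and P* = 69.6667.
With the tax, sellers need 19 more per unit: 103 - 5Q = 43 + 4Q + 19, so Q_t = 4.5556. Buyers pay P_b = 80.2222; sellers receive P_s = P_b - 19 = 61.2222.
Consumers lose the trapezoid between P* and P_b out to Q_t plus the triangle from Q_t to Q*: change in CS = 51.8827 - 111.1111 = -59.2284.

-59.23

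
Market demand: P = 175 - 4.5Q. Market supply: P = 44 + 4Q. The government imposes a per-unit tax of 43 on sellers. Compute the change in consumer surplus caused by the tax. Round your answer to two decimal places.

Pre-tax equilibrium: 175 - 4.5Q = 44 + 4Q gives Q* = 15.4118, P* = 105.6471.
A tax on sellers shifts supply up by 43: 175 - 4.5Q = 44 + 4Q + 43, so Q_t = 10.3529. Buyers pay P_b = 128.4118; sellers receive P_s = P_b - 43 = 85.4118.
CS falls from (1/2)(15.4118)(69.3529) = 534.4256 to (1/2)(10.3529)(46.5882) = 241.1626, a change of -293.263.

-293.26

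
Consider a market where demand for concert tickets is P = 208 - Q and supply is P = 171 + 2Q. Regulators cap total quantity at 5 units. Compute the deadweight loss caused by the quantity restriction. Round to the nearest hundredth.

Unrestricted equilibrium: Q* = (208 - 171)/(1 + 2) = 12.3333.
At Q = 5 the demand price is 208 - (5) = 203 and the supply price is 171 + 2(5) = 181.
Deadweight loss is the triangle between the curves from 5 to 12.3333: (1/2)(203 - 181)(12.3333 - 5) = 80.6667.

80.67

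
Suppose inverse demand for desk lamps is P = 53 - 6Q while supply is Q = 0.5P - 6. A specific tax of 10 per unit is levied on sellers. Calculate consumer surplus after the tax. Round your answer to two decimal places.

Rewriting supply in inverse form: P = 12 + 2Q.
Without the tax, 53 - 6Q = 12 + 2Q so Q* = 5.125 and P* = 22.25.
A tax on sellers shifts supply up by 10: 53 - 6Q = 12 + 2Q + 10, so Q_t = 3.875. Buyers pay P_b = 29.75; sellers receive P_s = P_b - 10 = 19.75.
CS = (1/2)(Q_t)(53 - P_b) = (1/2)(3.875)(23.25) = 45.0469.

45.05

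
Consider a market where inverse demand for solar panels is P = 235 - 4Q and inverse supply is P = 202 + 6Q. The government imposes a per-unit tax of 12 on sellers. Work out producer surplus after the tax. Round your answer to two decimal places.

Without the tax, 235 - 4Q = 202 + 6Q so Q* = 3.3 and P* = 221.8.
With the tax, sellers need 12 more per unit: 235 - 4Q = 202 + 6Q + 12, so Q_t = 2.1. Buyers pay P_b = 226.6; sellers receive P_s = P_b - 12 = 214.6.
Producer surplus is the triangle above supply below P_s: (1/2)(2.1)(214.6 - 202) = 13.23.

13.23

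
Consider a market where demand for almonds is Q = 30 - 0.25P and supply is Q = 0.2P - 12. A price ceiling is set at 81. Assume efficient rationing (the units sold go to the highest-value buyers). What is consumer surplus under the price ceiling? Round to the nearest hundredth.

128.52

Rewriting demand in inverse form: P = 120 - 4Q.
Rewriting supply in inverse form: P = 60 + 5Q.
Free-market equilibrium: 120 - 4Q = 60 + 5Q gives Q* = 6.6667, P* = 93.3333.
At P = 81, sellers supply (81 - 60)/5 = 4.2 while buyers want more, so the quantity traded is 4.2 at price 81.
The demand price at Q = 4.2 is 103.2. CS is the trapezoid between demand and 81 over [0, 4.2]: (1/2)[(120 - 81) + (103.2 - 81)](4.2) = 128.52.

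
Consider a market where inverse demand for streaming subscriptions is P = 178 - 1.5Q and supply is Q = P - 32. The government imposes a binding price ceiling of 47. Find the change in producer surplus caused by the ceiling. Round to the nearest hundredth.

-1592.78

Rewriting supply in inverse form: P = 32 + Q.
Without the control, 178 - 1.5Q = 32 + Q so Q* = 58.4 and P* = 90.4.
At P = 47, sellers supply (47 - 32)/1 = 15 while buyers want more, so the quantity traded is 15 at price 47.
PS goes from (1/2)(58.4)(58.4) = 1705.28 to 112.5 (computed as (47 - 32)(15) - (1/2)(1)(15)^2), a change of -1592.78.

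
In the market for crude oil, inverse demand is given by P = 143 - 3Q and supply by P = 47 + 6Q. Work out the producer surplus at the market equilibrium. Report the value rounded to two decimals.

Set 143 - 3Q = 47 + 6Q, which gives 96 = 9Q, so Q* = 10.6667 and P* = 143 - 3(10.6667) = 111.
Producer surplus is the triangle above supply below P*: (1/2)(10.6667)(111 - 47) = (1/2)(10.6667)(64) = 341.3333.

341.33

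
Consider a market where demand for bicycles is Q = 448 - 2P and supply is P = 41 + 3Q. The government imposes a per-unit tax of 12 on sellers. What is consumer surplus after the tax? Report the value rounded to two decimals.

596.76

Rewriting demand in inverse form: P = 224 - 0.5Q.
Pre-tax equilibrium: 224 - 0.5Q = 41 + 3Q gives Q* = 52.2857, P* = 197.8571.
With the tax, sellers need 12 more per unit: 224 - 0.5Q = 41 + 3Q + 12, so Q_t = 48.8571. Buyers pay P_b = 199.5714; sellers receive P_s = P_b - 12 = 187.5714.
CS = (1/2)(Q_t)(224 - P_b) = (1/2)(48.8571)(24.4286) = 596.7551.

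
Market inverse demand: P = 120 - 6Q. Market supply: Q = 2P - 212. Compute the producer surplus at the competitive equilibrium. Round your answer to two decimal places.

Rewriting supply in inverse form: P = 106 + 0.5Q.
Setting demand equal to supply, 14 = 6.5Q, so Q* = 2.1538 and P* = 107.0769.
The supply curve's price intercept is 106, so PS = (1/2)(Q*)(P* - 106) = (1/2)(2.1538)(1.0769) = 1.1598.

1.16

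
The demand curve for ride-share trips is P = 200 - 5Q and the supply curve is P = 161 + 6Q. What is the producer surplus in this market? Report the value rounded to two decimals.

37.71

Setting demand equal to supply, 39 = 11Q, so Q* = 3.5455 and P* = 182.2727.
The supply curve's price intercept is 161, so PS = (1/2)(Q*)(P* - 161) = (1/2)(3.5455)(21.2727) = 37.7107.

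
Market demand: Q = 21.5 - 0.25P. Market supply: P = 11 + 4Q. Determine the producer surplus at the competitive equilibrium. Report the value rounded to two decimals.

175.78

Rewriting demand in inverse form: P = 86 - 4Q.
Equilibrium: 86 - 4Q = 11 + 4Q, so Q* = 9.375 and P* = 48.5.
PS is the area between P* and the supply curve from 0 to Q*: (1/2)(9.375)(37.5) = 175.7812.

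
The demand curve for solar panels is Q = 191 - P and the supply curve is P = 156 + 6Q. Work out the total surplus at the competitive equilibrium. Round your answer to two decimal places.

87.50

Rewriting demand in inverse form: P = 191 - Q.
Setting demand equal to supply, 35 = 7Q, so Q* = 5 and P* = 186.
CS = (1/2)(5)(5) = 12.5 and PS = (1/2)(5)(30) = 75, so total surplus = 87.5.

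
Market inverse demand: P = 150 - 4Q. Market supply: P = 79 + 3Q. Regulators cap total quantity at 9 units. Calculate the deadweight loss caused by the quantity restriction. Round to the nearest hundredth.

Unrestricted equilibrium: Q* = (150 - 79)/(4 + 3) = 10.1429.
At Q = 9 the demand price is 150 - 4(9) = 114 and the supply price is 79 + 3(9) = 106.
Deadweight loss is the triangle between the curves from 9 to 10.1429: (1/2)(114 - 106)(10.1429 - 9) = 4.5714.

4.57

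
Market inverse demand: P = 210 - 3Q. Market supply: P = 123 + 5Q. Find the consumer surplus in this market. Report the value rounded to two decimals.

177.40

Setting demand equal to supply, 87 = 8Q, so Q* = 10.875 and P* = 177.375.
Consumer surplus is the triangle under demand above P*: (1/2)(10.875)(210 - 177.375) = (1/2)(10.875)(32.625) = 177.3984.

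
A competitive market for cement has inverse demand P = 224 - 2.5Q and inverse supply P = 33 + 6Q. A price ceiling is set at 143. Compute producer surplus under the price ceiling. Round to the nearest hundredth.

1008.33

Free-market equilibrium: 224 - 2.5Q = 33 + 6Q gives Q* = 22.4706, P* = 167.8235.
At P = 143, sellers supply (143 - 33)/6 = 18.3333 while buyers want more, so the quantity traded is 18.3333 at price 143.
PS is the triangle above supply below 143: (1/2)(18.3333)(143 - 33) = 1008.3333.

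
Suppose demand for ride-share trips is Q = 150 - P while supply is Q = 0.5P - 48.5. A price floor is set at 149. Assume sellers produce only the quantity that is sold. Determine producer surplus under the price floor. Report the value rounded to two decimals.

51.00

Rewriting demand in inverse form: P = 150 - Q.
Rewriting supply in inverse form: P = 97 + 2Q.
Without the control, 150 - Q = 97 + 2Q so Q* = 17.6667 and P* = 132.3333.
At P = 149, buyers demand (150 - 149)/1 = 1 while sellers would supply more, so the quantity traded is 1 at price 149.
The supply price at Q = 1 is 99. PS is the trapezoid between 149 and supply over [0, 1]: (1/2)[(149 - 97) + (149 - 99)](1) = 51.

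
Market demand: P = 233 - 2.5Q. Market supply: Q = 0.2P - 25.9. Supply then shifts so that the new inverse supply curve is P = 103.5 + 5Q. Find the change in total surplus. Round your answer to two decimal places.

403.87

Rewriting supply in inverse form: P = 129.5 + 5Q.
Initial equilibrium: Q_0 = 13.8, P_0 = 198.5; CS_0 = (1/2)(13.8)(34.5) = 238.05, PS_0 = (1/2)(13.8)(69) = 476.1.
New equilibrium: 233 - 2.5Q = 103.5 + 5Q gives Q_1 = 17.2667, P_1 = 189.8333; CS_1 = 372.6722, PS_1 = 745.3444.
Change in total surplus = (372.6722 + 745.3444) - (238.05 + 476.1) = 403.8667.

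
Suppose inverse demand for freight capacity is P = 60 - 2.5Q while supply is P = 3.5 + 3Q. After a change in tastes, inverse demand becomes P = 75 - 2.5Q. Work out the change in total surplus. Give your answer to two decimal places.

174.55

Initial equilibrium: Q_0 = 10.2727, P_0 = 34.3182; CS_0 = (1/2)(10.2727)(25.6818) = 131.9112, PS_0 = (1/2)(10.2727)(30.8182) = 158.2934.
New equilibrium: 75 - 2.5Q = 3.5 + 3Q gives Q_1 = 13, P_1 = 42.5; CS_1 = 211.25, PS_1 = 253.5.
Change in total surplus = (211.25 + 253.5) - (131.9112 + 158.2934) = 174.5455.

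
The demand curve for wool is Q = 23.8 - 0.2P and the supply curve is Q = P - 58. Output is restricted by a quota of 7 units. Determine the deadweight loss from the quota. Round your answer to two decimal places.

Rewriting demand in inverse form: P = 119 - 5Q.
Rewriting supply in inverse form: P = 58 + Q.
Without the quota, 119 - 5Q = 58 + Q gives Q* = 10.1667.
At Q = 7 the demand price is 119 - 5(7) = 84 and the supply price is 58 + (7) = 65.
Deadweight loss is the triangle between the curves from 7 to 10.1667: (1/2)(84 - 65)(10.1667 - 7) = 30.0833.

30.08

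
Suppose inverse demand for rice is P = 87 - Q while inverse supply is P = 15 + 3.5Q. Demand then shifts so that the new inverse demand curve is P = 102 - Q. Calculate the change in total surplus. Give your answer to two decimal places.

265.00

Initial equilibrium: Q_0 = 16, P_0 = 71; CS_0 = (1/2)(16)(16) = 128, PS_0 = (1/2)(16)(56) = 448.
New equilibrium: 102 - Q = 15 + 3.5Q gives Q_1 = 19.3333, P_1 = 82.6667; CS_1 = 186.8889, PS_1 = 654.1111.
Change in total surplus = (186.8889 + 654.1111) - (128 + 448) = 265.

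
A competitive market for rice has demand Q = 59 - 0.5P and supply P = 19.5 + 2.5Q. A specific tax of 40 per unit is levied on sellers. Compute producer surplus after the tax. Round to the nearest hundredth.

211.25

Rewriting demand in inverse form: P = 118 - 2Q.
Pre-tax equilibrium: 118 - 2Q = 19.5 + 2.5Q gives Q* = 21.8889, P* = 74.2222.
With the tax, sellers need 40 more per unit: 118 - 2Q = 19.5 + 2.5Q + 40, so Q_t = 13. Buyers pay P_b = 92; sellers receive P_s = P_b - 40 = 52.
PS = (1/2)(Q_t)(P_s - 19.5) = (1/2)(13)(32.5) = 211.25.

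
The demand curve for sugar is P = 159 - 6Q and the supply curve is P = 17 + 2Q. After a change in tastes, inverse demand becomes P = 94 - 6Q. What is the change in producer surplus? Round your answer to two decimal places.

Initial equilibrium: Q_0 = 17.75, P_0 = 52.5; CS_0 = (1/2)(17.75)(106.5) = 945.1875, PS_0 = (1/2)(17.75)(35.5) = 315.0625.
New equilibrium: 94 - 6Q = 17 + 2Q gives Q_1 = 9.625, P_1 = 36.25; CS_1 = 277.9219, PS_1 = 92.6406.
Change in producer surplus = 92.6406 - 315.0625 = -222.4219.

-222.42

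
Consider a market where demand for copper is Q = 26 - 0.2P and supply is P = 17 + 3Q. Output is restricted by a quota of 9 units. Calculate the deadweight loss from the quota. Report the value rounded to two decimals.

Rewriting demand in inverse form: P = 130 - 5Q.
Unrestricted equilibrium: Q* = (130 - 17)/(5 + 3) = 14.125.
At Q = 9 the demand price is 130 - 5(9) = 85 and the supply price is 17 + 3(9) = 44.
Deadweight loss is the triangle between the curves from 9 to 14.125: (1/2)(85 - 44)(14.125 - 9) = 105.0625.

105.06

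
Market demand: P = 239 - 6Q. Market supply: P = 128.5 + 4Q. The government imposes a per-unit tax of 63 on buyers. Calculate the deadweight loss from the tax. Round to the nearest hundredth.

Pre-tax equilibrium: 239 - 6Q = 128.5 + 4Q gives Q* = 11.05, P* = 172.7.
With the tax, buyers' net willingness to pay falls by 63: (239 - 63) - 6Q = 128.5 + 4Q, so Q_t = 4.75. Buyers pay P_b = 210.5; sellers receive P_s = P_b - 63 = 147.5.
The welfare triangle lost has base Q* - Q_t = 6.3 and height t = 63, so DWL = (1/2)(6.3)(63) = 198.45.

198.45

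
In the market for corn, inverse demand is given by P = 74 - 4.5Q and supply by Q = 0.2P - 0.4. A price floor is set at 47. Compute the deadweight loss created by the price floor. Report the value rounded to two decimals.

11.84

Rewriting supply in inverse form: P = 2 + 5Q.
Free-market equilibrium: 74 - 4.5Q = 2 + 5Q gives Q* = 7.5789, P* = 39.8947.
At the floor price 47, quantity demanded is (74 - 47)/4.5 = 6; demand is the short side, so Q = 6 trades at P = 47.
At Q = 6 the demand price is 47 and the supply price is 32. Deadweight loss is the triangle between the curves from 6 to 7.5789: (1/2)(47 - 32)(7.5789 - 6) = 11.8421.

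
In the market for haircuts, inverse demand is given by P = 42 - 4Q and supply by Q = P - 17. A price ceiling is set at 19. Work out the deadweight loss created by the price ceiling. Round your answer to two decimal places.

Rewriting supply in inverse form: P = 17 + Q.
Free-market equilibrium: 42 - 4Q = 17 + Q gives Q* = 5, P* = 22.
At the ceiling price 19, quantity supplied is (19 - 17)/1 = 2; supply is the short side, so Q = 2 trades at P = 19.
The lost-trades triangle has base Q* - 2 = 3 and height equal to the gap between the curves at Q = 2, which is 34 - 19 = 15. DWL = (1/2)(3)(15) = 22.5.

22.50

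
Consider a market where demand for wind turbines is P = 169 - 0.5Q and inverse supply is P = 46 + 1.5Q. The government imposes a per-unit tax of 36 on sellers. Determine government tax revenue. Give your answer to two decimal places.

Without the tax, 169 - 0.5Q = 46 + 1.5Q so Q* = 61.5 and P* = 138.25.
A tax on sellers shifts supply up by 36: 169 - 0.5Q = 46 + 1.5Q + 36, so Q_t = 43.5. Buyers pay P_b = 147.25; sellers receive P_s = P_b - 36 = 111.25.
Tax revenue = t x Q_t = 36 x 43.5 = 1566.

1566.00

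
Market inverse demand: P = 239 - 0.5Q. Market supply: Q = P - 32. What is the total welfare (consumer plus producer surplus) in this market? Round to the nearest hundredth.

Rewriting supply in inverse form: P = 32 + Q.
Setting demand equal to supply, 207 = 1.5Q, so Q* = 138 and P* = 170.
Total surplus is the full triangle between the curves from 0 to Q*: (1/2)(138)(239 - 32) = 14283.

14283.00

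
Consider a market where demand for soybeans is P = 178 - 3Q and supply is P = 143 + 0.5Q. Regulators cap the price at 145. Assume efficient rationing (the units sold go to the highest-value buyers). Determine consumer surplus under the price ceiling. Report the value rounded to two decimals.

Without the control, 178 - 3Q = 143 + 0.5Q so Q* = 10 and P* = 148.
At the ceiling price 145, quantity supplied is (145 - 143)/0.5 = 4; supply is the short side, so Q = 4 trades at P = 145.
The demand price at Q = 4 is 166. CS is the trapezoid between demand and 145 over [0, 4]: (1/2)[(178 - 145) + (166 - 145)](4) = 108.

108.00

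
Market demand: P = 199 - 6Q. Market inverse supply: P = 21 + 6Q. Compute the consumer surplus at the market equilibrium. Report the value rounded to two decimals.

660.08

Equilibrium: 199 - 6Q = 21 + 6Q, so Q* = 14.8333 and P* = 110.
Consumer surplus is the triangle under demand above P*: (1/2)(14.8333)(199 - 110) = (1/2)(14.8333)(89) = 660.0833.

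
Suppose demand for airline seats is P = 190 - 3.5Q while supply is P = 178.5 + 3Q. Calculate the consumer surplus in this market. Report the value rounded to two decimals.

Set 190 - 3.5Q = 178.5 + 3Q, which gives 11.5 = 6.5Q, so Q* = 1.7692 and P* = 190 - 3.5(1.7692) = 183.8077.
Consumer surplus is the triangle under demand above P*: (1/2)(1.7692)(190 - 183.8077) = (1/2)(1.7692)(6.1923) = 5.4778.

5.48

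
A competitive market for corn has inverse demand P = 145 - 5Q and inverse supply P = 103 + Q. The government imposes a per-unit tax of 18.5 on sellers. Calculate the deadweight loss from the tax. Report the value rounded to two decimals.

28.52

Pre-tax equilibrium: 145 - 5Q = 103 + Q gives Q* = 7, P* = 110.
A tax on sellers shifts supply up by 18.5: 145 - 5Q = 103 + Q + 18.5, so Q_t = 3.9167. Buyers pay P_b = 125.4167; sellers receive P_s = P_b - 18.5 = 106.9167.
The welfare triangle lost has base Q* - Q_t = 3.0833 and height t = 18.5, so DWL = (1/2)(3.0833)(18.5) = 28.5208.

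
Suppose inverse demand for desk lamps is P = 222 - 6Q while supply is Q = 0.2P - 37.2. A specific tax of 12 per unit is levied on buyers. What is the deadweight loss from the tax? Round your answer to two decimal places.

Rewriting supply in inverse form: P = 186 + 5Q.
Pre-tax equilibrium: 222 - 6Q = 186 + 5Q gives Q* = 3.2727, P* = 202.3636.
With the tax, buyers' net willingness to pay falls by 12: (222 - 12) - 6Q = 186 + 5Q, so Q_t = 2.1818. Buyers pay P_b = 208.9091; sellers receive P_s = P_b - 12 = 196.9091.
The welfare triangle lost has base Q* - Q_t = 1.0909 and height t = 12, so DWL = (1/2)(1.0909)(12) = 6.5455.

6.55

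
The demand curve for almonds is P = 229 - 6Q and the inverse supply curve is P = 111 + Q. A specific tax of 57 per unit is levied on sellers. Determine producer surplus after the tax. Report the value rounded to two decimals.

Without the tax, 229 - 6Q = 111 + Q so Q* = 16.8571 and P* = 127.8571.
A tax on sellers shifts supply up by 57: 229 - 6Q = 111 + Q + 57, so Q_t = 8.7143. Buyers pay P_b = 176.7143; sellers receive P_s = P_b - 57 = 119.7143.
Producer surplus is the triangle above supply below P_s: (1/2)(8.7143)(119.7143 - 111) = 37.9694.

37.97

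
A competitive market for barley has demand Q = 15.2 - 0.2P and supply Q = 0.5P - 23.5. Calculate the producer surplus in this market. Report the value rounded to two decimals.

Rewriting demand in inverse form: P = 76 - 5Q.
Rewriting supply in inverse form: P = 47 + 2Q.
Equilibrium: 76 - 5Q = 47 + 2Q, so Q* = 4.1429 and P* = 55.2857.
PS is the area between P* and the supply curve from 0 to Q*: (1/2)(4.1429)(8.2857) = 17.1633.

17.16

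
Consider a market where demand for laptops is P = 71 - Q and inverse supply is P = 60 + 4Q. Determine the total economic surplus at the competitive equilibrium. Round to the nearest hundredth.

Set 71 - Q = 60 + 4Q, which gives 11 = 5Q, so Q* = 2.2 and P* = 71 - (2.2) = 68.8.
Total surplus is the full triangle between the curves from 0 to Q*: (1/2)(2.2)(71 - 60) = 12.1.

12.10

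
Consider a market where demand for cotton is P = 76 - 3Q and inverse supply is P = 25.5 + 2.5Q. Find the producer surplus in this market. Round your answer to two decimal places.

Set 76 - 3Q = 25.5 + 2.5Q, which gives 50.5 = 5.5Q, so Q* = 9.1818 and P* = 76 - 3(9.1818) = 48.4545.
The supply curve's price intercept is 25.5, so PS = (1/2)(Q*)(P* - 25.5) = (1/2)(9.1818)(22.9545) = 105.3822.

105.38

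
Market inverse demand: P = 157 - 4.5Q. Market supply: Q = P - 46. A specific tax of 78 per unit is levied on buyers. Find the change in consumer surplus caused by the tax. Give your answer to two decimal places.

-835.44

Rewriting supply in inverse form: P = 46 + Q.
Pre-tax equilibrium: 157 - 4.5Q = 46 + Q gives Q* = 20.1818, P* = 66.1818.
With the tax, buyers' net willingness to pay falls by 78: (157 - 78) - 4.5Q = 46 + Q, so Q_t = 6. Buyers pay P_b = 130; sellers receive P_s = P_b - 78 = 52.
CS falls from (1/2)(20.1818)(90.8182) = 916.438 to (1/2)(6)(27) = 81, a change of -835.438.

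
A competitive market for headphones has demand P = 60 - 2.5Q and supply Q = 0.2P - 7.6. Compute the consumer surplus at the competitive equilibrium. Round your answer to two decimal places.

Rewriting supply in inverse form: P = 38 + 5Q.
Equilibrium: 60 - 2.5Q = 38 + 5Q, so Q* = 2.9333 and P* = 52.6667.
Consumer surplus is the triangle under demand above P*: (1/2)(2.9333)(60 - 52.6667) = (1/2)(2.9333)(7.3333) = 10.7556.

10.76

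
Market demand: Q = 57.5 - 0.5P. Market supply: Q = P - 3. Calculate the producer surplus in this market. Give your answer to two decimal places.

Rewriting demand in inverse form: P = 115 - 2Q.
Rewriting supply in inverse form: P = 3 + Q.
Equilibrium: 115 - 2Q = 3 + Q, so Q* = 37.3333 and P* = 40.3333.
The supply curve's price intercept is 3, so PS = (1/2)(Q*)(P* - 3) = (1/2)(37.3333)(37.3333) = 696.8889.

696.89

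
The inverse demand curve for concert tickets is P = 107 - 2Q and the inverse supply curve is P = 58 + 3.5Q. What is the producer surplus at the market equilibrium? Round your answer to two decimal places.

138.90

Setting demand equal to supply, 49 = 5.5Q, so Q* = 8.9091 and P* = 89.1818.
The supply curve's price intercept is 58, so PS = (1/2)(Q*)(P* - 58) = (1/2)(8.9091)(31.1818) = 138.9008.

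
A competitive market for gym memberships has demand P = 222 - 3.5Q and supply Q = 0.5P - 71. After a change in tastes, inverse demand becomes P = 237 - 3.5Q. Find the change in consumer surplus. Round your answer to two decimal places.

151.86

Rewriting supply in inverse form: P = 142 + 2Q.
Initial equilibrium: Q_0 = 14.5455, P_0 = 171.0909; CS_0 = (1/2)(14.5455)(50.9091) = 370.2479, PS_0 = (1/2)(14.5455)(29.0909) = 211.5702.
New equilibrium: 237 - 3.5Q = 142 + 2Q gives Q_1 = 17.2727, P_1 = 176.5455; CS_1 = 522.1074, PS_1 = 298.3471.
Change in consumer surplus = 522.1074 - 370.2479 = 151.8595.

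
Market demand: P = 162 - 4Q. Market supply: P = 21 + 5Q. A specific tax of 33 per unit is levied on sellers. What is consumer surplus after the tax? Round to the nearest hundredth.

Pre-tax equilibrium: 162 - 4Q = 21 + 5Q gives Q* = 15.6667, P* = 99.3333.
With the tax, sellers need 33 more per unit: 162 - 4Q = 21 + 5Q + 33, so Q_t = 12. Buyers pay P_b = 114; sellers receive P_s = P_b - 33 = 81.
Consumer surplus is the triangle under demand above P_b: (1/2)(12)(162 - 114) = 288.

288.00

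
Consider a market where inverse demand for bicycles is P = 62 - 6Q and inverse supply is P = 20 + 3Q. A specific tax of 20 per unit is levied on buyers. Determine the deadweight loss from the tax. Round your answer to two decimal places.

22.22

Without the tax, 62 - 6Q = 20 + 3Q so Q* = 4.6667 and P* = 34.
With the tax, buyers' net willingness to pay falls by 20: (62 - 20) - 6Q = 20 + 3Q, so Q_t = 2.4444. Buyers pay P_b = 47.3333; sellers receive P_s = P_b - 20 = 27.3333.
The welfare triangle lost has base Q* - Q_t = 2.2222 and height t = 20, so DWL = (1/2)(2.2222)(20) = 22.2222.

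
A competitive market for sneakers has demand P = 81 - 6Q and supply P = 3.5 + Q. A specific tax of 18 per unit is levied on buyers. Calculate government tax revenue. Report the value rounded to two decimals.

Pre-tax equilibrium: 81 - 6Q = 3.5 + Q gives Q* = 11.0714, P* = 14.5714.
A tax on buyers shifts demand down by 18: (81 - 18) - 6Q = 3.5 + Q, so Q_t = 8.5. Buyers pay P_b = 30; sellers receive P_s = P_b - 18 = 12.
Tax revenue = t x Q_t = 18 x 8.5 = 153.

153.00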